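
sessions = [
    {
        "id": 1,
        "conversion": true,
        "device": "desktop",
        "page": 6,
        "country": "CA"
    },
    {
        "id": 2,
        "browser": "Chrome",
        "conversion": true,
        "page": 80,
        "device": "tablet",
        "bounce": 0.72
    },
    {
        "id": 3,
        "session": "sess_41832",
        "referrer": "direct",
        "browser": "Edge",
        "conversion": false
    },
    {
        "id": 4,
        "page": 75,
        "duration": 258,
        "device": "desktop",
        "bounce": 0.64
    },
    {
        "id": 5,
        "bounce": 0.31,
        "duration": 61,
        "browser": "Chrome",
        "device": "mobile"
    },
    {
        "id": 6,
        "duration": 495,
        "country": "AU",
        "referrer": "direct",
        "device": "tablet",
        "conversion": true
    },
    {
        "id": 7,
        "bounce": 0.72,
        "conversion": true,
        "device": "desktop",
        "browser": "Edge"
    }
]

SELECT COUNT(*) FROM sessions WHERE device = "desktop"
3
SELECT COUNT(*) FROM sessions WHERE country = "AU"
1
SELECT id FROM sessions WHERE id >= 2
[2, 3, 4, 5, 6, 7]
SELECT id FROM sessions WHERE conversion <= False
[3]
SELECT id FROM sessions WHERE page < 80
[1, 4]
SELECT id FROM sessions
[1, 2, 3, 4, 5, 6, 7]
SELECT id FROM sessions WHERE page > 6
[2, 4]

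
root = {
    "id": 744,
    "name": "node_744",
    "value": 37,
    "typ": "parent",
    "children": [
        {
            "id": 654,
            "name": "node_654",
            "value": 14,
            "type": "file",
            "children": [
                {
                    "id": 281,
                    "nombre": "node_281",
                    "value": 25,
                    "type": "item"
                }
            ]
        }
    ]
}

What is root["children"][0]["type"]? "file"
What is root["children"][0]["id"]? 654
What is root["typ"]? "parent"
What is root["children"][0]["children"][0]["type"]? "item"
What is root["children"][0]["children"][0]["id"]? 281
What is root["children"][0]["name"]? "node_654"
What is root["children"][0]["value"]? 14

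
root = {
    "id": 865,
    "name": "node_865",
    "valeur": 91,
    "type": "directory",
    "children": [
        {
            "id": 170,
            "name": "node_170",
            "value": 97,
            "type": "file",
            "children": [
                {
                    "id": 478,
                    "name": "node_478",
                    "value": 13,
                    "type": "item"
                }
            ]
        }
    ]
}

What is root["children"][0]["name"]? "node_170"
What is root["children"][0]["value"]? 97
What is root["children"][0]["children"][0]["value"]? 13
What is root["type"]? "directory"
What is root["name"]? "node_865"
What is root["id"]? 865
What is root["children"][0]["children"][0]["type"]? "item"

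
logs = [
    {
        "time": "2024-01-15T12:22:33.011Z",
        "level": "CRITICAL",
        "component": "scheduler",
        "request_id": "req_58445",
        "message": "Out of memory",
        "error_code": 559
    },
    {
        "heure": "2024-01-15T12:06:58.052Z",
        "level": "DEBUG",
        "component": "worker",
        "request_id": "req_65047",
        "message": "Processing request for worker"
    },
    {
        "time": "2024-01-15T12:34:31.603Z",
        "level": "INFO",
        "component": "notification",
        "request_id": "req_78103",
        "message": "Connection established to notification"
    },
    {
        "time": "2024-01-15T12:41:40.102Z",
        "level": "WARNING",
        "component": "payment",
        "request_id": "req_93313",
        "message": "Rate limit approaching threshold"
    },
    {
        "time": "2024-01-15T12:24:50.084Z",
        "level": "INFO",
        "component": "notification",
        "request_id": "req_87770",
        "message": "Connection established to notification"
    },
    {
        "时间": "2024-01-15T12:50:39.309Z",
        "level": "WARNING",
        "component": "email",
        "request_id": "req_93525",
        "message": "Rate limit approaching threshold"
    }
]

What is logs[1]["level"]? "DEBUG"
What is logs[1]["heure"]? "2024-01-15T12:06:58.052Z"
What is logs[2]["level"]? "INFO"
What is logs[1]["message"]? "Processing request for worker"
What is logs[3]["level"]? "WARNING"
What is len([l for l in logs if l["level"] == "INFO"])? 2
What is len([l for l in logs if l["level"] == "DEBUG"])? 1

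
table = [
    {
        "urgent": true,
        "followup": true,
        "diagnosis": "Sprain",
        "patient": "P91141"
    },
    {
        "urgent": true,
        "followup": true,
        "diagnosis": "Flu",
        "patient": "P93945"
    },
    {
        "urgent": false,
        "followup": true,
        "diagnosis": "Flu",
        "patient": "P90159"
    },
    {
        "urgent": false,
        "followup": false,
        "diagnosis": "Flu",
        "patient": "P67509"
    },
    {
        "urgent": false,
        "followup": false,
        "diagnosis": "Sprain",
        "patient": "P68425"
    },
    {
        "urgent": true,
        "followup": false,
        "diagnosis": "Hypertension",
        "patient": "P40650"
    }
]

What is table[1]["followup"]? True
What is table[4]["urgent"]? False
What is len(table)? 6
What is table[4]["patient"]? "P68425"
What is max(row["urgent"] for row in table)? True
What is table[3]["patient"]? "P67509"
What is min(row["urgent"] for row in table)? False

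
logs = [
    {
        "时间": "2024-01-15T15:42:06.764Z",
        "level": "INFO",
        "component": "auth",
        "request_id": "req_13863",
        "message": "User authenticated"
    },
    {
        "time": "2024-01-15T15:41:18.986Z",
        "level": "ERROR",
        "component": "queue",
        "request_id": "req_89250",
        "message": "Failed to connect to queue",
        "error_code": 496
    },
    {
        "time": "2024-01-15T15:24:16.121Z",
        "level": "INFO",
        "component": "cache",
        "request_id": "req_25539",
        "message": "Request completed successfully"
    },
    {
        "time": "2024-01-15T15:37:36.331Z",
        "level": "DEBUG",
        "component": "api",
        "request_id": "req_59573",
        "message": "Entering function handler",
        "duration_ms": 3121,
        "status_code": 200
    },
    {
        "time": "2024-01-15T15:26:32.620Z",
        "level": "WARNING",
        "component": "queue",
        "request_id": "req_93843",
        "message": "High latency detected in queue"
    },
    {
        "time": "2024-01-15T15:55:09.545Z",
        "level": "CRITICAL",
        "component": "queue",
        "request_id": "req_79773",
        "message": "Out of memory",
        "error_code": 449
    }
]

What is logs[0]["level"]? "INFO"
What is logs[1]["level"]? "ERROR"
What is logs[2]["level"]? "INFO"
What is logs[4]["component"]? "queue"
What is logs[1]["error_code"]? 496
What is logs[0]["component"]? "auth"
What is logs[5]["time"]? "2024-01-15T15:55:09.545Z"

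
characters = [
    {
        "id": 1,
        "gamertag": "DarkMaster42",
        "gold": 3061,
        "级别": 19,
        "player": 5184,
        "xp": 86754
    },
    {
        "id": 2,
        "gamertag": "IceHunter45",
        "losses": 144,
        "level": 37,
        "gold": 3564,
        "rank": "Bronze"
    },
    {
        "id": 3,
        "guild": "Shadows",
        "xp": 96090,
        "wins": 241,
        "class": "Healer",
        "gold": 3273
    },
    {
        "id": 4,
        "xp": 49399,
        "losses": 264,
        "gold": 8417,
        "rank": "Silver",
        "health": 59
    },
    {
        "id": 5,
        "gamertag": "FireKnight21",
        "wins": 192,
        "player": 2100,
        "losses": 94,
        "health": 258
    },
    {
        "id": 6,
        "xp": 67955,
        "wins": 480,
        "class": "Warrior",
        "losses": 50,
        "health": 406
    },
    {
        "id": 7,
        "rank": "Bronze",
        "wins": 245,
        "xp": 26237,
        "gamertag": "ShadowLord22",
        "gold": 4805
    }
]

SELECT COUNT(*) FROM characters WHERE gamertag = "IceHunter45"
1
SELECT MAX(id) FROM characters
7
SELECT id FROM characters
[1, 2, 3, 4, 5, 6, 7]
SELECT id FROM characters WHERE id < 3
[1, 2]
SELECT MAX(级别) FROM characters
19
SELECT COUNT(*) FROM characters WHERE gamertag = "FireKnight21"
1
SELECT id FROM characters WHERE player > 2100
[1]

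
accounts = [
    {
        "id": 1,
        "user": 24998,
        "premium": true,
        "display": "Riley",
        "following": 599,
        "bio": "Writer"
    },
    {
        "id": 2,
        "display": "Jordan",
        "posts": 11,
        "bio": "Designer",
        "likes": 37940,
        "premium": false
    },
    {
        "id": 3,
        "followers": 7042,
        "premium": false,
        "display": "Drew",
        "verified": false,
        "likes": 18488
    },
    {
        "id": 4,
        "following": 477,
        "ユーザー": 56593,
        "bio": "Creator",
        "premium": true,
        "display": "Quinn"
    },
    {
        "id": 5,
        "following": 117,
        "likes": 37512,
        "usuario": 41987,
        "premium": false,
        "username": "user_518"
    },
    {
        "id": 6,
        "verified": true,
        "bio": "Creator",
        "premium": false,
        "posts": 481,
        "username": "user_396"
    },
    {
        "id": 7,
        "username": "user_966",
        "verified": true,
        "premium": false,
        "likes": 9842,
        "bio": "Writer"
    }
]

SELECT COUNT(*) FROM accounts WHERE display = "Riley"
1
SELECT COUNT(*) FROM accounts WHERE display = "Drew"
1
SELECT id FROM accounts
[1, 2, 3, 4, 5, 6, 7]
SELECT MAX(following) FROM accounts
599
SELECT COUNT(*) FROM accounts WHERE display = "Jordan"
1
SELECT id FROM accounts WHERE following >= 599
[1]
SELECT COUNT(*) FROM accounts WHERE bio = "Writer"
2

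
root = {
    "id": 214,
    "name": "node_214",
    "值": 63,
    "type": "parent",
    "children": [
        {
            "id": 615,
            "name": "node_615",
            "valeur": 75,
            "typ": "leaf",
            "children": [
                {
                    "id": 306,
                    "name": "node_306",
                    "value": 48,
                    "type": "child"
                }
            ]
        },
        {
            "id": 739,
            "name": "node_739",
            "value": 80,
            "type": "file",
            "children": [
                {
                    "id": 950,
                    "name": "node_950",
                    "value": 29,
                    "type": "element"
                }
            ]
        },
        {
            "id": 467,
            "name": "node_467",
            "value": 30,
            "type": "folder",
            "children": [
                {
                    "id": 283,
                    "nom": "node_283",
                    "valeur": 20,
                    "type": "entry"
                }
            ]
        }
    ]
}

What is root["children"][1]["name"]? "node_739"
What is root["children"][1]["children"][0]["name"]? "node_950"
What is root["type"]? "parent"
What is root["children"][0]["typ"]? "leaf"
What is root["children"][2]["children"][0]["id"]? 283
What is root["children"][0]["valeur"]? 75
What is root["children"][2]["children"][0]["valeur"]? 20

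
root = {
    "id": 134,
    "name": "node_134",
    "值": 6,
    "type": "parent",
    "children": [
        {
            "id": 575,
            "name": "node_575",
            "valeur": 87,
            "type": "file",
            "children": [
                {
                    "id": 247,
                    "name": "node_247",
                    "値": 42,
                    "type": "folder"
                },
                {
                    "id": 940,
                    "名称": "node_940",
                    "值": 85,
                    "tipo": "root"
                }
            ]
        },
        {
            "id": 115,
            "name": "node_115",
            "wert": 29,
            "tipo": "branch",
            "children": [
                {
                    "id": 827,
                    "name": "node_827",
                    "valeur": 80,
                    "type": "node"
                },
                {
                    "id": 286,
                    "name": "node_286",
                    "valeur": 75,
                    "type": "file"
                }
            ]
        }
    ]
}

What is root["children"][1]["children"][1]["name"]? "node_286"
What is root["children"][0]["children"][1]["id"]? 940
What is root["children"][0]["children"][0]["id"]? 247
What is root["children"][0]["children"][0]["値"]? 42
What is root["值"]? 6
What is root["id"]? 134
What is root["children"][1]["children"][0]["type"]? "node"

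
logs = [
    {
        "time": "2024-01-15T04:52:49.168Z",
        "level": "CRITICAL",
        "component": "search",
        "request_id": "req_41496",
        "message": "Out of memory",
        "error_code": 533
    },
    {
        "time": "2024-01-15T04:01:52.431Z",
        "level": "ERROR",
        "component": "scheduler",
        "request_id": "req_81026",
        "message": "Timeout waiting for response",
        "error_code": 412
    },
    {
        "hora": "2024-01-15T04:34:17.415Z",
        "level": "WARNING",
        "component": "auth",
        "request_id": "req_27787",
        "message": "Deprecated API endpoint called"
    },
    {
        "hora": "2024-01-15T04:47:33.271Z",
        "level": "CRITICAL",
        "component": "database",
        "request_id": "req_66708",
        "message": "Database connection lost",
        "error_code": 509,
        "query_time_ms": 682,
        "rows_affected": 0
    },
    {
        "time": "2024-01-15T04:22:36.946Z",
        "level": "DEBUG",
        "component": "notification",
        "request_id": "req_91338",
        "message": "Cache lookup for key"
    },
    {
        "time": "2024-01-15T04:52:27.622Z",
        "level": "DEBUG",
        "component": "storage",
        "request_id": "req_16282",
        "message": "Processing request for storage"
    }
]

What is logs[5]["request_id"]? "req_16282"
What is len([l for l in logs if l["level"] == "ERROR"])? 1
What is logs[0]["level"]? "CRITICAL"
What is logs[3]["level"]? "CRITICAL"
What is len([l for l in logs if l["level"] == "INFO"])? 0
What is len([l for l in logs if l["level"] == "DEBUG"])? 2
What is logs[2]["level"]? "WARNING"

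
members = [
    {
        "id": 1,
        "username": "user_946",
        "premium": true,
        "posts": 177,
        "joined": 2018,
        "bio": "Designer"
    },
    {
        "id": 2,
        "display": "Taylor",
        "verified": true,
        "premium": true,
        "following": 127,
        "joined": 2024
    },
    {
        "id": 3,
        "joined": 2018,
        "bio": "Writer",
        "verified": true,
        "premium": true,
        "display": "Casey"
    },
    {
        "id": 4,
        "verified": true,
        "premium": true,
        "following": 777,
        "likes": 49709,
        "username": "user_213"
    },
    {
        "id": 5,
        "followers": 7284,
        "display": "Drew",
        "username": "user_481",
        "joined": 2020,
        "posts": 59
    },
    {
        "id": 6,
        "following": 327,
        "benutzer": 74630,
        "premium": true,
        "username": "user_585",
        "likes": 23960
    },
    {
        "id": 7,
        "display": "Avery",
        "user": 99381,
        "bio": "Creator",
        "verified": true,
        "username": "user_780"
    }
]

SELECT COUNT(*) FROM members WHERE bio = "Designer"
1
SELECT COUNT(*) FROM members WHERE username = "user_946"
1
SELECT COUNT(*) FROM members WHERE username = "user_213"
1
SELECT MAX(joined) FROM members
2024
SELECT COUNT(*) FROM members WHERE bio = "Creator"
1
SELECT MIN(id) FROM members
1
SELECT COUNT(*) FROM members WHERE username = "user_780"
1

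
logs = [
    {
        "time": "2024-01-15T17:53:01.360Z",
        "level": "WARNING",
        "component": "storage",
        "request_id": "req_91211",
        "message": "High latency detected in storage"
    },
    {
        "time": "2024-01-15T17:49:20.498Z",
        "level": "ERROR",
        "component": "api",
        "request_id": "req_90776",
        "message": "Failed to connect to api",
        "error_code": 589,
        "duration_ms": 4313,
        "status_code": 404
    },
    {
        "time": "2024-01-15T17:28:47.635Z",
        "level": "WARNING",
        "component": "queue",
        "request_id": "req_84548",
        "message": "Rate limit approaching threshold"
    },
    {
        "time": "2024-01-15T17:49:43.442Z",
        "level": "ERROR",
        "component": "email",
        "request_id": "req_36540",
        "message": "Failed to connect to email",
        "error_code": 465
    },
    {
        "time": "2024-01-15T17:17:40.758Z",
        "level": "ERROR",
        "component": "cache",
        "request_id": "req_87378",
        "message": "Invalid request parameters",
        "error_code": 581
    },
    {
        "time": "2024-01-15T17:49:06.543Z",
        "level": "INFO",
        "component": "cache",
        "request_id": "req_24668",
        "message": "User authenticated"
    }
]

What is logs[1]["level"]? "ERROR"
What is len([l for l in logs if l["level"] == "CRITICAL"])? 0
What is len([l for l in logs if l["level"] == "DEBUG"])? 0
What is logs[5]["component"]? "cache"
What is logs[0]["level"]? "WARNING"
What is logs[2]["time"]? "2024-01-15T17:28:47.635Z"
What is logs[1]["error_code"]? 589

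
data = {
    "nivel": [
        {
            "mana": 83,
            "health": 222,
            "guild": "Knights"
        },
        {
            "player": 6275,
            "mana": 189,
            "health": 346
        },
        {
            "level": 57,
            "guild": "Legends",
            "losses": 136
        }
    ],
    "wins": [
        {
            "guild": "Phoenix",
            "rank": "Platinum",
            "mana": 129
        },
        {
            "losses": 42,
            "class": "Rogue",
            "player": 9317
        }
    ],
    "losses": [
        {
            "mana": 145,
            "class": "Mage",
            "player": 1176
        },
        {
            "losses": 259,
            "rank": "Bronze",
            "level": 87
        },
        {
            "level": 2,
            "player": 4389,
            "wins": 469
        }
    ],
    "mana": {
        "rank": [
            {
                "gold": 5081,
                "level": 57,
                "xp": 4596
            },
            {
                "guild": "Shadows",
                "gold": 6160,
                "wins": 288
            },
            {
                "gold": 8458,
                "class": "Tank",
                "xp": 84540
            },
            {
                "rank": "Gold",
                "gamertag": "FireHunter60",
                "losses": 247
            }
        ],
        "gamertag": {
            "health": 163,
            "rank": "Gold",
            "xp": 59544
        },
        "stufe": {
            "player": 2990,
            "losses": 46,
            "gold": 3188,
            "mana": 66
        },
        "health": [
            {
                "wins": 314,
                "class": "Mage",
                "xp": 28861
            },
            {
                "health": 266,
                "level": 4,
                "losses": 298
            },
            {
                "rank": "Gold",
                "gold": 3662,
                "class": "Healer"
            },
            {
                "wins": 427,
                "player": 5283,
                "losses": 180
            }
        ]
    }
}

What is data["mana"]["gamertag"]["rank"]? "Gold"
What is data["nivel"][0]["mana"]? 83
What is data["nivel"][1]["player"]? 6275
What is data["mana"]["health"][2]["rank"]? "Gold"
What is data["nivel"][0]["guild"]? "Knights"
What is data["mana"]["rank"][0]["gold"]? 5081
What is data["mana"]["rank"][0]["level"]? 57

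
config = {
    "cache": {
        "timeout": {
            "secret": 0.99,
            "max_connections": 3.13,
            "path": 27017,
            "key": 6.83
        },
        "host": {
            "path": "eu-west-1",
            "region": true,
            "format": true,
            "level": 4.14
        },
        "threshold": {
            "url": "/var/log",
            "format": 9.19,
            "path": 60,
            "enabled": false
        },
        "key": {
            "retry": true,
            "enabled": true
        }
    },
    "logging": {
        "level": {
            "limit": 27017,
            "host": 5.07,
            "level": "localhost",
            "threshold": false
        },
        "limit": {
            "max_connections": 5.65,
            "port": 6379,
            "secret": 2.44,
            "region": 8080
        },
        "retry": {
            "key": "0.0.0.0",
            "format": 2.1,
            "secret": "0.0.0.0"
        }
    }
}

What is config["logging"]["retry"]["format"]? 2.1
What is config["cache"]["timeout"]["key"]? 6.83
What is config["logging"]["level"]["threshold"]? False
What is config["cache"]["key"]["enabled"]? True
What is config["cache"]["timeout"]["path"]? 27017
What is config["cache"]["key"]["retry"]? True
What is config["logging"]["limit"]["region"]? 8080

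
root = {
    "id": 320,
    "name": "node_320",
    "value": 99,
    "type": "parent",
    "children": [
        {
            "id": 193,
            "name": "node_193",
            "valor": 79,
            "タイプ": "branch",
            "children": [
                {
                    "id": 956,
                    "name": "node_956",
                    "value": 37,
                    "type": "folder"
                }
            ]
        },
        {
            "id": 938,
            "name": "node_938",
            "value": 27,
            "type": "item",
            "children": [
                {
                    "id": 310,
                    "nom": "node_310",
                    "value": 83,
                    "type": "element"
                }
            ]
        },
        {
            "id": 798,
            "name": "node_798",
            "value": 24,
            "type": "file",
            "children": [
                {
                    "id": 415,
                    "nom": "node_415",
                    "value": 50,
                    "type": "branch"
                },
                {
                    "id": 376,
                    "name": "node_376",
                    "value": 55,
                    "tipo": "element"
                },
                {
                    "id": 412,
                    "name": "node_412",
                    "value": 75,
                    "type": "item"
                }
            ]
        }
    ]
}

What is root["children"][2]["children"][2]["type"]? "item"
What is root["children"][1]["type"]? "item"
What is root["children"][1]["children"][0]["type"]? "element"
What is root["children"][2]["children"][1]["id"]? 376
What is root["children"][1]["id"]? 938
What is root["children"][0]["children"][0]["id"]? 956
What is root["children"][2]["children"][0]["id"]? 415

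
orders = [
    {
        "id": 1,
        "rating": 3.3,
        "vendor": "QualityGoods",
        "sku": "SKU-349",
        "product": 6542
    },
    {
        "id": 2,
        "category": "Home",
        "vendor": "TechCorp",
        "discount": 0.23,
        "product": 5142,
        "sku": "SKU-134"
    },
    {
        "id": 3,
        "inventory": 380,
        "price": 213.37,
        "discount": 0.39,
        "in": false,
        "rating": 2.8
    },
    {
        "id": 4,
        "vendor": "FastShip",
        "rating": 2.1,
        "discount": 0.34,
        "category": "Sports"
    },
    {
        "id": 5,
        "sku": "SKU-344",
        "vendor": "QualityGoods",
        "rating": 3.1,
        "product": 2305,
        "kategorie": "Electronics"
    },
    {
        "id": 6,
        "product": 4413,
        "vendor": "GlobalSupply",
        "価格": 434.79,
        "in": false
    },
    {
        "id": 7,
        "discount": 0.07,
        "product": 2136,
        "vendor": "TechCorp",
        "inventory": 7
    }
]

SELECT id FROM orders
[1, 2, 3, 4, 5, 6, 7]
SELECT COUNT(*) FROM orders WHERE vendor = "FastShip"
1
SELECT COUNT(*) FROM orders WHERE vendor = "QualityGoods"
2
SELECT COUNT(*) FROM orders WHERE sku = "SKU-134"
1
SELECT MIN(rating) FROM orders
2.1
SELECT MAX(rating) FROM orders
3.3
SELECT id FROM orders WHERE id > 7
[]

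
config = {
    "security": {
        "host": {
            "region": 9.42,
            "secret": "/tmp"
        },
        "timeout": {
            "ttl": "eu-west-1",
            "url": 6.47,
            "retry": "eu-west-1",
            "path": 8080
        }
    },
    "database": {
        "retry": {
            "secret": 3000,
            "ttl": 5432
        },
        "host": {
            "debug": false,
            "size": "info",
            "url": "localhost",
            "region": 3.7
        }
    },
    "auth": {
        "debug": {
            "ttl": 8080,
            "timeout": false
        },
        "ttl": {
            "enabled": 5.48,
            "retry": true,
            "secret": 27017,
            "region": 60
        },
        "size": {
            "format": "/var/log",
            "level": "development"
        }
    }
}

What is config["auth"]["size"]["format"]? "/var/log"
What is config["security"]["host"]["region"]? 9.42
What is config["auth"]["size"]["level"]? "development"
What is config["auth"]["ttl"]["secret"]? 27017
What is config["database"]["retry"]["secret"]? 3000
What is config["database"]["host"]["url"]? "localhost"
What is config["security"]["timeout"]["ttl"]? "eu-west-1"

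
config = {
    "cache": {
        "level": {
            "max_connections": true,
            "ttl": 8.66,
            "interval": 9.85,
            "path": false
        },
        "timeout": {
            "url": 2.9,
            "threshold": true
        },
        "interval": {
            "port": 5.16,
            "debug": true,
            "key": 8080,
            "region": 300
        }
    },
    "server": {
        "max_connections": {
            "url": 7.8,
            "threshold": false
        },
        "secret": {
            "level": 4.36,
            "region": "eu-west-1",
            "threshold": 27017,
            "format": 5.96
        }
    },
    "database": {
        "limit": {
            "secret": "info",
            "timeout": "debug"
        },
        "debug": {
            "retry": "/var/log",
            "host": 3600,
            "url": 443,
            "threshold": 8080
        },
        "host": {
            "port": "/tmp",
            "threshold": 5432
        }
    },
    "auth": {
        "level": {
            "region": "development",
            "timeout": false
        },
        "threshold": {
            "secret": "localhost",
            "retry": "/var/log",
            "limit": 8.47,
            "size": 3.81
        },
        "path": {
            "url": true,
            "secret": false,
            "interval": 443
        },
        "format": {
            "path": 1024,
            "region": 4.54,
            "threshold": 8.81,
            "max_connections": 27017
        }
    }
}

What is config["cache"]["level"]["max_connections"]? True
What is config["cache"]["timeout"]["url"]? 2.9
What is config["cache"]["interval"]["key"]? 8080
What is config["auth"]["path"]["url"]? True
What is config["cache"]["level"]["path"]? False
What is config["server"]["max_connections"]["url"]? 7.8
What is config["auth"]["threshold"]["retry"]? "/var/log"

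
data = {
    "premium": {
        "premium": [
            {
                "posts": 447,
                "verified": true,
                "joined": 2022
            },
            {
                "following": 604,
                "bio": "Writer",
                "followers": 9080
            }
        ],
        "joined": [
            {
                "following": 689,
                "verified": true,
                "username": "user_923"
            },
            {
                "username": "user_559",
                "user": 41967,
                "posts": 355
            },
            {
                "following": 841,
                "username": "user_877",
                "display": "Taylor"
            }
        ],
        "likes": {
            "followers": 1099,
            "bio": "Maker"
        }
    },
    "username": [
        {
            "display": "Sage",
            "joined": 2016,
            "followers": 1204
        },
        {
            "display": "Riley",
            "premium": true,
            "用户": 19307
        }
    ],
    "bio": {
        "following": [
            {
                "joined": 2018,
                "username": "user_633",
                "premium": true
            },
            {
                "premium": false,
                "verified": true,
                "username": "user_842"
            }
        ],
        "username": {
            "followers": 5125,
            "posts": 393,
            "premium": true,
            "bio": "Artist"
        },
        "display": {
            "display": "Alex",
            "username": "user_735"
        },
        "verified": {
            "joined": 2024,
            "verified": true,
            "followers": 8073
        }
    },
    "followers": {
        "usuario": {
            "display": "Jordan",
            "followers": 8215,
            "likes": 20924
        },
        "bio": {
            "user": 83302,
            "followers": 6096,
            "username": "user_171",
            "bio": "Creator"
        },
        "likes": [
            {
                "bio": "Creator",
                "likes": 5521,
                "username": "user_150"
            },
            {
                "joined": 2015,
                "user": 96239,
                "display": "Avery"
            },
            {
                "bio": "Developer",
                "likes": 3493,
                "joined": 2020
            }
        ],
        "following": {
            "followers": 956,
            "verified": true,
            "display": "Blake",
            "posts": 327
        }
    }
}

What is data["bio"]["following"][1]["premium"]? False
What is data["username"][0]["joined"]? 2016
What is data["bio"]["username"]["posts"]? 393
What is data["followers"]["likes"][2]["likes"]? 3493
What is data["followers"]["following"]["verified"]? True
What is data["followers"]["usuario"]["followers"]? 8215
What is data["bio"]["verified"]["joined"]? 2024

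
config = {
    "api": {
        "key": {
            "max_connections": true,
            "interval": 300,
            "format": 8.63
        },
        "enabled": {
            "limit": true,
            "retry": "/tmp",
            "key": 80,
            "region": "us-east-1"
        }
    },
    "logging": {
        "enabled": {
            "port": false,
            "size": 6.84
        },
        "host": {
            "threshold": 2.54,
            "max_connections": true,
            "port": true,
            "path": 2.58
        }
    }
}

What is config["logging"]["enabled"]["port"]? False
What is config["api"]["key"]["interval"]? 300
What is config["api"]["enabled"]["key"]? 80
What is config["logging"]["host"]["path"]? 2.58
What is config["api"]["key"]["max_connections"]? True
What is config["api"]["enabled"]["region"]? "us-east-1"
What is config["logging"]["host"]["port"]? True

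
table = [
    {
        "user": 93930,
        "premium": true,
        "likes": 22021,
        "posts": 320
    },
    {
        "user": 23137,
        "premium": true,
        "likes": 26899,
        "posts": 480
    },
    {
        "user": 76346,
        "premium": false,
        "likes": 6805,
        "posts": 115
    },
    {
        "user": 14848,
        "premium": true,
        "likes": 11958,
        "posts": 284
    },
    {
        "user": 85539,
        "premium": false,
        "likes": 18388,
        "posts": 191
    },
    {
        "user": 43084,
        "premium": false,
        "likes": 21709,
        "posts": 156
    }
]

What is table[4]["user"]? 85539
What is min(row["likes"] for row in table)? 6805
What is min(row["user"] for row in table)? 14848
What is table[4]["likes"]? 18388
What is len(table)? 6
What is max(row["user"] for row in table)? 93930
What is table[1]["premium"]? True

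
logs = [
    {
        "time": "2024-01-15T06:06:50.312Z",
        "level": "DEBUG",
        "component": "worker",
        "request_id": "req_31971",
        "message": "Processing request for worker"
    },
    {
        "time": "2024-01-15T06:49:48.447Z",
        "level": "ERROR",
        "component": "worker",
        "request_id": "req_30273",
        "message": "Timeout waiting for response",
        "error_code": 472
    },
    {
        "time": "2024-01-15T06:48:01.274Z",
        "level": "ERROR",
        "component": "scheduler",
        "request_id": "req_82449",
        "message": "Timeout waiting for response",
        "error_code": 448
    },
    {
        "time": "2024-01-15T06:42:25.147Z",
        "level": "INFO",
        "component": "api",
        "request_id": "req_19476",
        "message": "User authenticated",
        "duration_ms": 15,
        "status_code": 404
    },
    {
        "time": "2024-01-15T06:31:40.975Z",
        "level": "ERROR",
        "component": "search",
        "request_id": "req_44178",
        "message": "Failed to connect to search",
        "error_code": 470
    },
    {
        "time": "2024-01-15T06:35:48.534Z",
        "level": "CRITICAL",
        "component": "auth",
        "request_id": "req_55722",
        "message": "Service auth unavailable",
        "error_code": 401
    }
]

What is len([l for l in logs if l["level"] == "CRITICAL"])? 1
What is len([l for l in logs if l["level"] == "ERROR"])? 3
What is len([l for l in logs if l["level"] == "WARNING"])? 0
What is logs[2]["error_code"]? 448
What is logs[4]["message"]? "Failed to connect to search"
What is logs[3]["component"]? "api"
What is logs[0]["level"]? "DEBUG"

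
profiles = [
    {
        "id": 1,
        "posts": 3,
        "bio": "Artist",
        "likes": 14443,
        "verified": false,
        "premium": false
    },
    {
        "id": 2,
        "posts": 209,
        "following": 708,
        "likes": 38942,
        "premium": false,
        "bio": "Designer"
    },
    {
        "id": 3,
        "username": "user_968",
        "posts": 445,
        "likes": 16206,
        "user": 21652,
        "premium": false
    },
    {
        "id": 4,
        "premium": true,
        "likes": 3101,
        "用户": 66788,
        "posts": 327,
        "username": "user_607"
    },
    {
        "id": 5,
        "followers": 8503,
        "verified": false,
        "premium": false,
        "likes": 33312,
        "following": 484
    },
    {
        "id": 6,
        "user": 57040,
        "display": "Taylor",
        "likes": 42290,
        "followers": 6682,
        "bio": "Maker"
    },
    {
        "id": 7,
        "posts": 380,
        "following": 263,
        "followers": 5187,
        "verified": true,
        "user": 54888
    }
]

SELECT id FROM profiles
[1, 2, 3, 4, 5, 6, 7]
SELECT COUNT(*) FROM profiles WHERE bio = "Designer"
1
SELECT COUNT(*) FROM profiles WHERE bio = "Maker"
1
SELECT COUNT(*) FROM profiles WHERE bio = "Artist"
1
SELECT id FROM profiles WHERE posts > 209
[3, 4, 7]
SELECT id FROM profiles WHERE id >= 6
[6, 7]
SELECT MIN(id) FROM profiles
1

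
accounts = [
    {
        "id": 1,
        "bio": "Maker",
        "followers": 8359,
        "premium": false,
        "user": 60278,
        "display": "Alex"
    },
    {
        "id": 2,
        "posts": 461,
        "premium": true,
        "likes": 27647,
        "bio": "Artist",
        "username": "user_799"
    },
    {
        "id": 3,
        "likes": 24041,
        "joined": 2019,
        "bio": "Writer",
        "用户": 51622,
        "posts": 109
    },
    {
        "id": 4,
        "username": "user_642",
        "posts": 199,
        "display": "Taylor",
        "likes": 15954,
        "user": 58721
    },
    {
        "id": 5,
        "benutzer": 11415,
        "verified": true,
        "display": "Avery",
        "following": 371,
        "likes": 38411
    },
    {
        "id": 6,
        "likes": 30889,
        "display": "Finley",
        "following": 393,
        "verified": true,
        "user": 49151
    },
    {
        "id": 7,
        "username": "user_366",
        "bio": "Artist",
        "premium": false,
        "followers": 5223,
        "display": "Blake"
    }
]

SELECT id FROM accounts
[1, 2, 3, 4, 5, 6, 7]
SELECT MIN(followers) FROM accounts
5223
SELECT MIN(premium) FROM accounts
False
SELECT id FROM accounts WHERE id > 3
[4, 5, 6, 7]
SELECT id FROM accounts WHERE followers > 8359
[]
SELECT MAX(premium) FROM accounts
True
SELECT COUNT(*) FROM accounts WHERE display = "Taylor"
1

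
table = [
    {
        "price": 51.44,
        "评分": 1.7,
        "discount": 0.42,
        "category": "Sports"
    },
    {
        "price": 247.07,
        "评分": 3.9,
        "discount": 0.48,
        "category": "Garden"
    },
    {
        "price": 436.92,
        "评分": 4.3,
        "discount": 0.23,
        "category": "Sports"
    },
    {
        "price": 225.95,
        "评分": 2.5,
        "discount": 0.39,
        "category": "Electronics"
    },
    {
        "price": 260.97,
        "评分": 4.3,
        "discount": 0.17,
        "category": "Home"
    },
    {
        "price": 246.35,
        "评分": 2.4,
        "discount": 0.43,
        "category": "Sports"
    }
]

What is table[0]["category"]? "Sports"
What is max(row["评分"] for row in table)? 4.3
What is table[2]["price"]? 436.92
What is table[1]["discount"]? 0.48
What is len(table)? 6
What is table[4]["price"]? 260.97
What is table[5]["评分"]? 2.4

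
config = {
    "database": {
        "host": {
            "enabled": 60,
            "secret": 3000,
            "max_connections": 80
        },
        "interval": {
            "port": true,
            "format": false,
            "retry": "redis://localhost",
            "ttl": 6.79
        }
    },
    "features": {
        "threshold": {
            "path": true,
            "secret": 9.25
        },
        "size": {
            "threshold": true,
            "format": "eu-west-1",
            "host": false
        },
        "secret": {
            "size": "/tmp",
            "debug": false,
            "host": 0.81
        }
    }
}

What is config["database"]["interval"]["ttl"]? 6.79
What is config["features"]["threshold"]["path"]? True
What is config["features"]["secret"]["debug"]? False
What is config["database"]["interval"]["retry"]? "redis://localhost"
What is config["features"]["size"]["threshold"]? True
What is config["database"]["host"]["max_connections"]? 80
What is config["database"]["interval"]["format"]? False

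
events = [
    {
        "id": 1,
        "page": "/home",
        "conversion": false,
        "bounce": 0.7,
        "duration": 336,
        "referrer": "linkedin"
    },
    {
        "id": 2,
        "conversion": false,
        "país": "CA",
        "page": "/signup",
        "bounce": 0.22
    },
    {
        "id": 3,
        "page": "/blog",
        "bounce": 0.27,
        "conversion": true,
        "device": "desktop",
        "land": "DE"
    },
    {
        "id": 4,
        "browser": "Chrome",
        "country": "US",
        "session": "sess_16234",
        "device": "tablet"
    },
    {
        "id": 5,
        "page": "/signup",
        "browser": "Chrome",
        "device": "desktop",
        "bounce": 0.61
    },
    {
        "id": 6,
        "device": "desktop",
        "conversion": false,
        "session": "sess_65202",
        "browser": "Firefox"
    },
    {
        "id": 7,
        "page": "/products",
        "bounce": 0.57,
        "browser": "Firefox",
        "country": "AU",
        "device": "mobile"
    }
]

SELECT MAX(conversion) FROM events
True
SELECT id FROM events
[1, 2, 3, 4, 5, 6, 7]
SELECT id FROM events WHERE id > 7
[]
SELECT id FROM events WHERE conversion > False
[3]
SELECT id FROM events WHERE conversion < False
[]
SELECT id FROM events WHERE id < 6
[1, 2, 3, 4, 5]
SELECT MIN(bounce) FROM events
0.22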